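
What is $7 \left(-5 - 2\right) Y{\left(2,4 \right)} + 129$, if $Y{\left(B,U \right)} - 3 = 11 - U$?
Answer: $-361$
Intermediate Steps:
$Y{\left(B,U \right)} = 14 - U$ ($Y{\left(B,U \right)} = 3 - \left(-11 + U\right) = 14 - U$)
$7 \left(-5 - 2\right) Y{\left(2,4 \right)} + 129 = 7 \left(-5 - 2\right) \left(14 - 4\right) + 129 = 7 \left(-7\right) \left(14 - 4\right) + 129 = \left(-49\right) 10 + 129 = -490 + 129 = -361$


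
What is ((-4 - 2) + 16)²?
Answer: 100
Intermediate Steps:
((-4 - 2) + 16)² = (-6 + 16)² = 10² = 100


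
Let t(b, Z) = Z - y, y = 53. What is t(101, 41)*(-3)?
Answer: 36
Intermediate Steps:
t(b, Z) = -53 + Z (t(b, Z) = Z - 1*53 = Z - 53 = -53 + Z)
t(101, 41)*(-3) = (-53 + 41)*(-3) = -12*(-3) = 36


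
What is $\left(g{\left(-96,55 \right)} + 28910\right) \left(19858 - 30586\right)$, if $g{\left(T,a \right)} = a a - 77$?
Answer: $-341772624$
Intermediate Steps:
$g{\left(T,a \right)} = -77 + a^{2}$ ($g{\left(T,a \right)} = a^{2} - 77 = -77 + a^{2}$)
$\left(g{\left(-96,55 \right)} + 28910\right) \left(19858 - 30586\right) = \left(\left(-77 + 55^{2}\right) + 28910\right) \left(19858 - 30586\right) = \left(\left(-77 + 3025\right) + 28910\right) \left(-10728\right) = \left(2948 + 28910\right) \left(-10728\right) = 31858 \left(-10728\right) = -341772624$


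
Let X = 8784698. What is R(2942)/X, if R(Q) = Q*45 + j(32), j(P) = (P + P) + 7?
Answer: 132461/8784698 ≈ 0.015079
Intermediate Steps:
j(P) = 7 + 2*P (j(P) = 2*P + 7 = 7 + 2*P)
R(Q) = 71 + 45*Q (R(Q) = Q*45 + (7 + 2*32) = 45*Q + (7 + 64) = 45*Q + 71 = 71 + 45*Q)
R(2942)/X = (71 + 45*2942)/8784698 = (71 + 132390)*(1/8784698) = 132461*(1/8784698) = 132461/8784698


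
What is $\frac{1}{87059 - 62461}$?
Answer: $\frac{1}{24598} \approx 4.0654 \cdot 10^{-5}$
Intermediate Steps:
$\frac{1}{87059 - 62461} = \frac{1}{24598}$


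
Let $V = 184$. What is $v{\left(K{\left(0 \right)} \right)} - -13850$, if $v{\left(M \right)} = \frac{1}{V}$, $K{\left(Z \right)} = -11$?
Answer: $\frac{2548401}{184} \approx 13850.0$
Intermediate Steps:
$v{\left(M \right)} = \frac{1}{184}$
$v{\left(K{\left(0 \right)} \right)} - -13850 = \frac{1}{184} - -13850 = \frac{1}{184} + 13850 = \frac{2548401}{184}$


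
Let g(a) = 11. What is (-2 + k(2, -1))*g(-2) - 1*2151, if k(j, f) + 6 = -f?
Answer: -2228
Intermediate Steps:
k(j, f) = -6 - f
(-2 + k(2, -1))*g(-2) - 1*2151 = (-2 + (-6 - 1*(-1)))*11 - 1*2151 = (-2 + (-6 + 1))*11 - 2151 = (-2 - 5)*11 - 2151 = -7*11 - 2151 = -77 - 2151 = -2228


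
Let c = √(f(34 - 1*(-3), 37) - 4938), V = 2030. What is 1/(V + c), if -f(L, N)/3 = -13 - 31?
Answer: 1015/2062853 - 3*I*√534/4125706 ≈ 0.00049204 - 1.6803e-5*I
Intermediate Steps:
f(L, N) = 132 (f(L, N) = -3*(-13 - 31) = -3*(-44) = 132)
c = 3*I*√534 (c = √(132 - 4938) = √(-4806) = 3*I*√534 ≈ 69.325*I)
1/(V + c) = 1/(2030 + 3*I*√534)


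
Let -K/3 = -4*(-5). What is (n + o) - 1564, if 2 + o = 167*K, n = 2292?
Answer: -9294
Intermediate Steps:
K = -60 (K = -(-12)*(-5) = -3*20 = -60)
o = -10022 (o = -2 + 167*(-60) = -2 - 10020 = -10022)
(n + o) - 1564 = (2292 - 10022) - 1564 = -7730 - 1564 = -9294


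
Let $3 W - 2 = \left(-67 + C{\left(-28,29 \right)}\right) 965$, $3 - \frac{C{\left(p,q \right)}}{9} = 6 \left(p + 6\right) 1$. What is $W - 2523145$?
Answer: $-2153871$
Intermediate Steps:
$C{\left(p,q \right)} = -297 - 54 p$ ($C{\left(p,q \right)} = 27 - 9 \cdot 6 \left(p + 6\right) 1 = 27 - 9 \cdot 6 \left(6 + p\right) 1 = 27 - 9 \left(36 + 6 p\right) 1 = 27 - 9 \left(36 + 6 p\right) = 27 - \left(324 + 54 p\right) = -297 - 54 p$)
$W = 369274$ ($W = \frac{2}{3} + \frac{\left(-67 - -1215\right) 965}{3} = \frac{2}{3} + \frac{\left(-67 + \left(-297 + 1512\right)\right) 965}{3} = \frac{2}{3} + \frac{\left(-67 + 1215\right) 965}{3} = \frac{2}{3} + \frac{1148 \cdot 965}{3} = \frac{2}{3} + \frac{1}{3} \cdot 1107820 = \frac{2}{3} + \frac{1107820}{3} = 369274$)
$W - 2523145 = 369274 - 2523145 = -2153871$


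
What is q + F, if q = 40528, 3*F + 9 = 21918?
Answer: 47831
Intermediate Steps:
F = 7303 (F = -3 + (1/3)*21918 = -3 + 7306 = 7303)
q + F = 40528 + 7303 = 47831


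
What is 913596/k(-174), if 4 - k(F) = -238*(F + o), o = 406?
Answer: 228399/13805 ≈ 16.545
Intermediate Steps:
k(F) = 96632 + 238*F (k(F) = 4 - (-238)*(F + 406) = 4 - (-238)*(406 + F) = 4 - (-96628 - 238*F) = 4 + (96628 + 238*F) = 96632 + 238*F)
913596/k(-174) = 913596/(96632 + 238*(-174)) = 913596/(96632 - 41412) = 913596/55220 = 913596*(1/55220) = 228399/13805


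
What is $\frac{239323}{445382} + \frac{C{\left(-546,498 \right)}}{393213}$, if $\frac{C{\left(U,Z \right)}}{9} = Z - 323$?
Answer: $\frac{4514590069}{8339523446} \approx 0.54135$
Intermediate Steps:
$C{\left(U,Z \right)} = -2907 + 9 Z$ ($C{\left(U,Z \right)} = 9 \left(Z - 323\right) = 9 \left(-323 + Z\right) = -2907 + 9 Z$)
$\frac{239323}{445382} + \frac{C{\left(-546,498 \right)}}{393213} = \frac{239323}{445382} + \frac{-2907 + 9 \cdot 498}{393213} = 239323 \cdot \frac{1}{445382} + \left(-2907 + 4482\right) \frac{1}{393213} = \frac{34189}{63626} + 1575 \cdot \frac{1}{393213} = \frac{34189}{63626} + \frac{525}{131071} = \frac{4514590069}{8339523446}$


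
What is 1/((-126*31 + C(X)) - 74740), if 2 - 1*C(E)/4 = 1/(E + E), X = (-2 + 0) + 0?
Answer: -1/78637 ≈ -1.2717e-5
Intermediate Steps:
X = -2 (X = -2 + 0 = -2)
C(E) = 8 - 2/E (C(E) = 8 - 4/(E + E) = 8 - 4*1/(2*E) = 8 - 2/E)
1/((-126*31 + C(X)) - 74740) = 1/((-126*31 + (8 - 2/(-2))) - 74740) = 1/((-3906 + (8 - 2*(-1/2))) - 74740) = 1/((-3906 + (8 + 1)) - 74740) = 1/((-3906 + 9) - 74740) = 1/(-3897 - 74740) = 1/(-78637) = -1/78637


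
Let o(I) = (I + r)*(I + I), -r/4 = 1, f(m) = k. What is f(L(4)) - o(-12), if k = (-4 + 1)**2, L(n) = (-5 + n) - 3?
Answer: -375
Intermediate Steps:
L(n) = -8 + n
k = 9 (k = (-3)**2 = 9)
f(m) = 9
r = -4 (r = -4*1 = -4)
o(I) = 2*I*(-4 + I) (o(I) = (I - 4)*(I + I) = (-4 + I)*(2*I) = 2*I*(-4 + I))
f(L(4)) - o(-12) = 9 - 2*(-12)*(-4 - 12) = 9 - 2*(-12)*(-16) = 9 - 1*384 = 9 - 384 = -375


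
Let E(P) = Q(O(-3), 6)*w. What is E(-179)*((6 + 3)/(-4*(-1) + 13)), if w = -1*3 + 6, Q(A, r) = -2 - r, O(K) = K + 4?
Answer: -216/17 ≈ -12.706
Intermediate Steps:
O(K) = 4 + K
w = 3 (w = -3 + 6 = 3)
E(P) = -24 (E(P) = (-2 - 1*6)*3 = (-2 - 6)*3 = -8*3 = -24)
E(-179)*((6 + 3)/(-4*(-1) + 13)) = -24*(6 + 3)/(-4*(-1) + 13) = -216/(4 + 13) = -216/17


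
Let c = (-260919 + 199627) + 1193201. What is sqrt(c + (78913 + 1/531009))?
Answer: sqrt(37935128341920399)/177003 ≈ 1100.4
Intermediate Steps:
c = 1131909 (c = -61292 + 1193201 = 1131909)
sqrt(c + (78913 + 1/531009)) = sqrt(1131909 + (78913 + 1/531009)) = sqrt(1131909 + 41903513218/531009) = sqrt(642957379399/531009) = sqrt(37935128341920399)/177003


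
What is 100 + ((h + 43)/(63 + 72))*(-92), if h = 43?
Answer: 5588/135 ≈ 41.393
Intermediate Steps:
100 + ((h + 43)/(63 + 72))*(-92) = 100 + ((43 + 43)/(63 + 72))*(-92) = 100 + (86/135)*(-92) = 100 - 7912/135 = 5588/135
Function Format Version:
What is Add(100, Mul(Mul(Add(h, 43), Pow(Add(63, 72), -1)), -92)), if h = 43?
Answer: Rational(5588, 135) ≈ 41.393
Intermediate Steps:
Add(100, Mul(Mul(Add(h, 43), Pow(Add(63, 72), -1)), -92)) = Add(100, Mul(Mul(Add(43, 43), Pow(Add(63, 72), -1)), -92)) = Add(100, Mul(Mul(86, Pow(135, -1)), -92)) = Add(100, Mul(Mul(86, Rational(1, 135)), -92)) = Add(100, Mul(Rational(86, 135), -92)) = Add(100, Rational(-7912, 135)) = Rational(5588, 135)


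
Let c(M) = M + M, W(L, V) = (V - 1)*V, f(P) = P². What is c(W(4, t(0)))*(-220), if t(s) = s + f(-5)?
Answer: -264000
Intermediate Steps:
t(s) = 25 + s (t(s) = s + (-5)² = s + 25 = 25 + s)
W(L, V) = V*(-1 + V) (W(L, V) = (-1 + V)*V = V*(-1 + V))
c(M) = 2*M
c(W(4, t(0)))*(-220) = (2*((25 + 0)*(-1 + (25 + 0))))*(-220) = (2*(25*(-1 + 25)))*(-220) = (2*(25*24))*(-220) = (2*600)*(-220) = 1200*(-220) = -264000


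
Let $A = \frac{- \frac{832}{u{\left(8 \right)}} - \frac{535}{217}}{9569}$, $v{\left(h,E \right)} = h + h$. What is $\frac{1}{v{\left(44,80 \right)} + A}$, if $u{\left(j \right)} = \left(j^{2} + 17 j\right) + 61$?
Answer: $\frac{541959453}{47692111685} \approx 0.011364$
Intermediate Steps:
$v{\left(h,E \right)} = 2 h$
$u{\left(j \right)} = 61 + j^{2} + 17 j$
$A = - \frac{320179}{541959453}$ ($A = \frac{- \frac{832}{61 + 8^{2} + 17 \cdot 8} - \frac{535}{217}}{9569} = \left(- \frac{832}{61 + 64 + 136} - \frac{535}{217}\right) \frac{1}{9569} = \left(- \frac{832}{261} - \frac{535}{217}\right) \frac{1}{9569} = \left(- \frac{320179}{56637}\right) \frac{1}{9569} = - \frac{320179}{541959453} \approx -0.00059078$)
$\frac{1}{v{\left(44,80 \right)} + A} = \frac{1}{2 \cdot 44 - \frac{320179}{541959453}} = \frac{1}{88 - \frac{320179}{541959453}} = \frac{1}{\frac{47692111685}{541959453}} = \frac{541959453}{47692111685}$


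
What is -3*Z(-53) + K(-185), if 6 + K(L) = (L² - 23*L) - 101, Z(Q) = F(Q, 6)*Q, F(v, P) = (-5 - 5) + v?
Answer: 28356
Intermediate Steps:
F(v, P) = -10 + v
Z(Q) = Q*(-10 + Q) (Z(Q) = (-10 + Q)*Q = Q*(-10 + Q))
K(L) = -107 + L² - 23*L (K(L) = -6 + ((L² - 23*L) - 101) = -6 + (-101 + L² - 23*L) = -107 + L² - 23*L)
-3*Z(-53) + K(-185) = -(-159)*(-10 - 53) + (-107 + (-185)² - 23*(-185)) = -(-159)*(-63) + (-107 + 34225 + 4255) = -3*3339 + 38373 = -10017 + 38373 = 28356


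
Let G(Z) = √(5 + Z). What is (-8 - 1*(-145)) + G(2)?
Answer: 137 + √7 ≈ 139.65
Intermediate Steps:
(-8 - 1*(-145)) + G(2) = (-8 - 1*(-145)) + √(5 + 2) = (-8 + 145) + √7 = 137 + √7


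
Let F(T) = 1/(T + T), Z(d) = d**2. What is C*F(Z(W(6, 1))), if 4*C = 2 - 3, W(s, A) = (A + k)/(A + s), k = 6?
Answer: -1/8 ≈ -0.12500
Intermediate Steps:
W(s, A) = (6 + A)/(A + s) (W(s, A) = (A + 6)/(A + s) = (6 + A)/(A + s))
F(T) = 1/(2*T)
C = -1/4 (C = (2 - 3)/4 = (1/4)*(-1) = -1/4 ≈ -0.25000)
C*F(Z(W(6, 1))) = -1/(8*(((6 + 1)/(1 + 6))**2)) = -1/(8*((7/7)**2)) = -1/(8*(((1/7)*7)**2)) = -1/(8*(1**2)) = -1/(8*1) = -1/8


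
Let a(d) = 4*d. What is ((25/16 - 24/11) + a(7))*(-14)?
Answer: -33733/88 ≈ -383.33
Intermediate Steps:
((25/16 - 24/11) + a(7))*(-14) = ((25/16 - 24/11) + 4*7)*(-14) = ((25*(1/16) - 24*1/11) + 28)*(-14) = ((25/16 - 24/11) + 28)*(-14) = (-109/176 + 28)*(-14) = (4819/176)*(-14) = -33733/88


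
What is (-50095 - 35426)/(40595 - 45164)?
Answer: 28507/1523 ≈ 18.718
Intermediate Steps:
(-50095 - 35426)/(40595 - 45164) = -85521/(-4569) = -85521*(-1/4569) = 28507/1523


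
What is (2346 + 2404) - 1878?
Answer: 2872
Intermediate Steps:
(2346 + 2404) - 1878 = 4750 - 1878 = 2872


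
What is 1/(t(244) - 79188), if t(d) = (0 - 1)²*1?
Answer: -1/79187 ≈ -1.2628e-5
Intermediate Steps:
t(d) = 1 (t(d) = (-1)²*1 = 1*1 = 1)
1/(t(244) - 79188) = 1/(1 - 79188) = 1/(-79187) = -1/79187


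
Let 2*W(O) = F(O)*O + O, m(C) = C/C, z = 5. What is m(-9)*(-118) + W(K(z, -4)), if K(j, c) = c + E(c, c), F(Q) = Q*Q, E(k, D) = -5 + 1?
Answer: -378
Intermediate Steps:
E(k, D) = -4
F(Q) = Q²
m(C) = 1
K(j, c) = -4 + c (K(j, c) = c - 4 = -4 + c)
W(O) = O/2 + O³/2 (W(O) = (O²*O + O)/2 = (O³ + O)/2 = (O + O³)/2 = O/2 + O³/2)
m(-9)*(-118) + W(K(z, -4)) = 1*(-118) + (-4 - 4)*(1 + (-4 - 4)²)/2 = -118 + (½)*(-8)*(1 + (-8)²) = -118 + (½)*(-8)*(1 + 64) = -118 + (½)*(-8)*65 = -118 - 260 = -378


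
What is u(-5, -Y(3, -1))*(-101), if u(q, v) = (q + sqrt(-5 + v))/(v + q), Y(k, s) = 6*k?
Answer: -505/23 + 101*I*sqrt(23)/23 ≈ -21.957 + 21.06*I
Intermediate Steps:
u(q, v) = (q + sqrt(-5 + v))/(q + v)
u(-5, -Y(3, -1))*(-101) = ((-5 + sqrt(-5 - 6*3))/(-5 - 6*3))*(-101) = ((-5 + sqrt(-5 - 1*18))/(-5 - 1*18))*(-101) = ((-5 + sqrt(-5 - 18))/(-5 - 18))*(-101) = ((-5 + sqrt(-23))/(-23))*(-101) = -(-5 + I*sqrt(23))/23*(-101) = (5/23 - I*sqrt(23)/23)*(-101) = -505/23 + 101*I*sqrt(23)/23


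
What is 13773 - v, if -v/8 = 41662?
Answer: 347069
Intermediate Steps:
v = -333296 (v = -8*41662 = -333296)
13773 - v = 13773 - 1*(-333296) = 13773 + 333296 = 347069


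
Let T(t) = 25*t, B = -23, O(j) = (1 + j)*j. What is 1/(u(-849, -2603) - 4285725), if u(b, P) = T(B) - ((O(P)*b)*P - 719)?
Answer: -1/14967988576263 ≈ -6.6809e-14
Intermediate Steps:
O(j) = j*(1 + j)
u(b, P) = 144 - b*P**2*(1 + P) (u(b, P) = 25*(-23) - (((P*(1 + P))*b)*P - 719) = -575 - ((P*b*(1 + P))*P - 719) = -575 - (b*P**2*(1 + P) - 719) = -575 - (-719 + b*P**2*(1 + P)) = -575 + (719 - b*P**2*(1 + P)) = 144 - b*P**2*(1 + P))
1/(u(-849, -2603) - 4285725) = 1/((144 - 1*(-849)*(-2603)**2*(1 - 2603)) - 4285725) = 1/((144 - 1*(-849)*6775609*(-2602)) - 4285725) = 1/((144 - 14967984290682) - 4285725) = 1/(-14967984290538 - 4285725) = 1/(-14967988576263) = -1/14967988576263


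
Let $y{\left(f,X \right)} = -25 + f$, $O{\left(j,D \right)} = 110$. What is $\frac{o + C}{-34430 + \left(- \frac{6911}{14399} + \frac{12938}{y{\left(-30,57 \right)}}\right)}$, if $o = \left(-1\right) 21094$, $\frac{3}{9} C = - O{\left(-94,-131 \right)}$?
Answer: $\frac{1542420880}{2495758247} \approx 0.61802$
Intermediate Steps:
$C = -330$ ($C = 3 \left(\left(-1\right) 110\right) = 3 \left(-110\right) = -330$)
$o = -21094$
$\frac{o + C}{-34430 + \left(- \frac{6911}{14399} + \frac{12938}{y{\left(-30,57 \right)}}\right)} = \frac{-21094 - 330}{-34430 + \left(- \frac{6911}{14399} + \frac{12938}{-25 - 30}\right)} = - \frac{21424}{-34430 + \left(\left(-6911\right) \frac{1}{14399} + \frac{12938}{-55}\right)} = - \frac{21424}{-34430 + \left(- \frac{6911}{14399} + 12938 \left(- \frac{1}{55}\right)\right)} = - \frac{21424}{-34430 - \frac{16970397}{71995}} = - \frac{21424}{- \frac{2495758247}{71995}} = \left(-21424\right) \left(- \frac{71995}{2495758247}\right) = \frac{1542420880}{2495758247}$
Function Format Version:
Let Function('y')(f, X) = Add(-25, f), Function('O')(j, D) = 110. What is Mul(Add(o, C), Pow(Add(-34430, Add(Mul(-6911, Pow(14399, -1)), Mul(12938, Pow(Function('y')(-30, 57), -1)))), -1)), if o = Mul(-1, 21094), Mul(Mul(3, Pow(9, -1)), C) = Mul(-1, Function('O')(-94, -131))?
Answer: Rational(1542420880, 2495758247) ≈ 0.61802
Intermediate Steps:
C = -330 (C = Mul(3, Mul(-1, 110)) = Mul(3, -110) = -330)
o = -21094
Mul(Add(o, C), Pow(Add(-34430, Add(Mul(-6911, Pow(14399, -1)), Mul(12938, Pow(Function('y')(-30, 57), -1)))), -1)) = Mul(Add(-21094, -330), Pow(Add(-34430, Add(Mul(-6911, Pow(14399, -1)), Mul(12938, Pow(Add(-25, -30), -1)))), -1)) = Mul(-21424, Pow(Add(-34430, Add(Mul(-6911, Rational(1, 14399)), Mul(12938, Pow(-55, -1)))), -1)) = Mul(-21424, Pow(Add(-34430, Add(Rational(-6911, 14399), Mul(12938, Rational(-1, 55)))), -1)) = Mul(-21424, Pow(Add(-34430, Add(Rational(-6911, 14399), Rational(-12938, 55))), -1)) = Mul(-21424, Pow(Add(-34430, Rational(-16970397, 71995)), -1)) = Mul(-21424, Pow(Rational(-2495758247, 71995), -1)) = Mul(-21424, Rational(-71995, 2495758247)) = Rational(1542420880, 2495758247)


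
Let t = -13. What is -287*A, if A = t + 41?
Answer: -8036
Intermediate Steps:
A = 28 (A = -13 + 41 = 28)
-287*A = -287*28 = -8036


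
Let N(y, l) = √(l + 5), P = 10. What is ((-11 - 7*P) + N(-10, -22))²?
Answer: (81 - I*√17)² ≈ 6544.0 - 667.94*I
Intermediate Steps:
N(y, l) = √(5 + l)
((-11 - 7*P) + N(-10, -22))² = ((-11 - 7*10) + √(5 - 22))² = ((-11 - 70) + √(-17))² = (-81 + I*√17)²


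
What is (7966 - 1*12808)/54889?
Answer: -4842/54889 ≈ -0.088214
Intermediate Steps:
(7966 - 1*12808)/54889 = (7966 - 12808)*(1/54889) = -4842*1/54889 = -4842/54889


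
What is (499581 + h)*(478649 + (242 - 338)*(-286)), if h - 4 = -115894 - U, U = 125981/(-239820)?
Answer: 9314042796954821/47964 ≈ 1.9419e+11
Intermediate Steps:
U = -125981/239820 (U = 125981*(-1/239820) = -125981/239820 ≈ -0.52531)
h = -27792613819/239820 (h = 4 + (-115894 - 1*(-125981/239820)) = 4 + (-115894 + 125981/239820) = 4 - 27793573099/239820 = -27792613819/239820 ≈ -1.1589e+5)
(499581 + h)*(478649 + (242 - 338)*(-286)) = (499581 - 27792613819/239820)*(478649 + (242 - 338)*(-286)) = 92016901601*(478649 - 96*(-286))/239820 = 92016901601*(478649 + 27456)/239820 = (92016901601/239820)*506105 = 9314042796954821/47964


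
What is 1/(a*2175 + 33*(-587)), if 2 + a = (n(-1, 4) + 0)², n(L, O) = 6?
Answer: 1/54579 ≈ 1.8322e-5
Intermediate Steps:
a = 34 (a = -2 + (6 + 0)² = -2 + 6² = -2 + 36 = 34)
1/(a*2175 + 33*(-587)) = 1/(34*2175 + 33*(-587)) = 1/(73950 - 19371) = 1/54579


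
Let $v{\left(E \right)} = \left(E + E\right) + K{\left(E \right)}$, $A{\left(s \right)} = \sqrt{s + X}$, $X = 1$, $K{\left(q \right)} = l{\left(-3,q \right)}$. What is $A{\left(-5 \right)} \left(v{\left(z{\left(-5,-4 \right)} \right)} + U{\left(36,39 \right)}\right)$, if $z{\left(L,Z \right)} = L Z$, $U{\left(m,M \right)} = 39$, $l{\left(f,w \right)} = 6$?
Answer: $170 i \approx 170.0 i$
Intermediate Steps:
$K{\left(q \right)} = 6$
$A{\left(s \right)} = \sqrt{1 + s}$ ($A{\left(s \right)} = \sqrt{s + 1} = \sqrt{1 + s}$)
$v{\left(E \right)} = 6 + 2 E$ ($v{\left(E \right)} = \left(E + E\right) + 6 = 2 E + 6 = 6 + 2 E$)
$A{\left(-5 \right)} \left(v{\left(z{\left(-5,-4 \right)} \right)} + U{\left(36,39 \right)}\right) = \sqrt{1 - 5} \left(\left(6 + 2 \left(\left(-5\right) \left(-4\right)\right)\right) + 39\right) = \sqrt{-4} \left(\left(6 + 2 \cdot 20\right) + 39\right) = 2 i \left(\left(6 + 40\right) + 39\right) = 2 i \left(46 + 39\right) = 2 i 85 = 170 i$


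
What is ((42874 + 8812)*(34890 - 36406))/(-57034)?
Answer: 39177988/28517 ≈ 1373.8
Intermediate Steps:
((42874 + 8812)*(34890 - 36406))/(-57034) = (51686*(-1516))*(-1/57034) = -78355976*(-1/57034) = 39177988/28517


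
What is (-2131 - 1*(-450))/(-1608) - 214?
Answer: -342431/1608 ≈ -212.95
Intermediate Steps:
(-2131 - 1*(-450))/(-1608) - 214 = (-2131 + 450)*(-1/1608) - 214 = -1681*(-1/1608) - 214 = 1681/1608 - 214 = -342431/1608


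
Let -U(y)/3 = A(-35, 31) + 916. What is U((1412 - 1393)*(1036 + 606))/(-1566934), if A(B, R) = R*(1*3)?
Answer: 3027/1566934 ≈ 0.0019318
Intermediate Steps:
A(B, R) = 3*R (A(B, R) = R*3 = 3*R)
U(y) = -3027 (U(y) = -3*(3*31 + 916) = -3*(93 + 916) = -3*1009 = -3027)
U((1412 - 1393)*(1036 + 606))/(-1566934) = -3027/(-1566934) = -3027*(-1/1566934) = 3027/1566934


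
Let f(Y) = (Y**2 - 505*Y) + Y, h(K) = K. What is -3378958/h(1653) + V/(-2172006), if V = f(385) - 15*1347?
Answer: -1223167986448/598387653 ≈ -2044.1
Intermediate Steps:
f(Y) = Y**2 - 504*Y
V = -66020 (V = 385*(-504 + 385) - 15*1347 = 385*(-119) - 20205 = -45815 - 20205 = -66020)
-3378958/h(1653) + V/(-2172006) = -3378958/1653 - 66020/(-2172006) = -3378958*1/1653 - 66020*(-1/2172006) = -3378958/1653 + 33010/1086003 = -1223167986448/598387653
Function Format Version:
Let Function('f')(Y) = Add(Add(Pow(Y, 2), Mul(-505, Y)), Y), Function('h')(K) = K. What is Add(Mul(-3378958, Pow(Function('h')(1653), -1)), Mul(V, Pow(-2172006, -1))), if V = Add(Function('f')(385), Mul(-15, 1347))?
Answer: Rational(-1223167986448, 598387653) ≈ -2044.1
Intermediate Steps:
Function('f')(Y) = Add(Pow(Y, 2), Mul(-504, Y))
V = -66020 (V = Add(Mul(385, Add(-504, 385)), Mul(-15, 1347)) = Add(Mul(385, -119), -20205) = Add(-45815, -20205) = -66020)
Add(Mul(-3378958, Pow(Function('h')(1653), -1)), Mul(V, Pow(-2172006, -1))) = Add(Mul(-3378958, Pow(1653, -1)), Mul(-66020, Pow(-2172006, -1))) = Add(Mul(-3378958, Rational(1, 1653)), Mul(-66020, Rational(-1, 2172006))) = Add(Rational(-3378958, 1653), Rational(33010, 1086003)) = Rational(-1223167986448, 598387653)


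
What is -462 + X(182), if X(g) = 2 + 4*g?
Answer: 268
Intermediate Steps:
-462 + X(182) = -462 + (2 + 4*182) = -462 + (2 + 728) = -462 + 730 = 268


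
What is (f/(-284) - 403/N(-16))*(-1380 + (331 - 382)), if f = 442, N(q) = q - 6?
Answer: -18733221/781 ≈ -23986.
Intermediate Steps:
N(q) = -6 + q
(f/(-284) - 403/N(-16))*(-1380 + (331 - 382)) = (442/(-284) - 403/(-6 - 16))*(-1380 + (331 - 382)) = (442*(-1/284) - 403/(-22))*(-1380 - 51) = (-221/142 - 403*(-1/22))*(-1431) = (-221/142 + 403/22)*(-1431) = (13091/781)*(-1431) = -18733221/781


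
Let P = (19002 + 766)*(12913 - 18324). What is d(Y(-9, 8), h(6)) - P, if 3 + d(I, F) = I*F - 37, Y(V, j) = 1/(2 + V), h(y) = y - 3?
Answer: 748752253/7 ≈ 1.0696e+8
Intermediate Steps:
h(y) = -3 + y
d(I, F) = -40 + F*I (d(I, F) = -3 + (I*F - 37) = -3 + (F*I - 37) = -3 + (-37 + F*I) = -40 + F*I)
P = -106964648 (P = 19768*(-5411) = -106964648)
d(Y(-9, 8), h(6)) - P = (-40 + (-3 + 6)/(2 - 9)) - 1*(-106964648) = (-40 + 3/(-7)) + 106964648 = (-40 + 3*(-1/7)) + 106964648 = (-40 - 3/7) + 106964648 = -283/7 + 106964648 = 748752253/7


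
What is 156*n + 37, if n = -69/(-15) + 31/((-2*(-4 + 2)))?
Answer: 9818/5 ≈ 1963.6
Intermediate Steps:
n = 247/20 (n = -69*(-1/15) + 31/((-2*(-2))) = 23/5 + 31/4 = 247/20 ≈ 12.350)
156*n + 37 = 156*(247/20) + 37 = 9633/5 + 37 = 9818/5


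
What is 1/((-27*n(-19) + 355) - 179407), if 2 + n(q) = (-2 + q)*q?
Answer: -1/189771 ≈ -5.2695e-6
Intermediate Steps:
n(q) = -2 + q*(-2 + q) (n(q) = -2 + (-2 + q)*q = -2 + q*(-2 + q))
1/((-27*n(-19) + 355) - 179407) = 1/((-27*(-2 + (-19)**2 - 2*(-19)) + 355) - 179407) = 1/((-27*(-2 + 361 + 38) + 355) - 179407) = 1/((-27*397 + 355) - 179407) = 1/((-10719 + 355) - 179407) = 1/(-10364 - 179407) = 1/(-189771) = -1/189771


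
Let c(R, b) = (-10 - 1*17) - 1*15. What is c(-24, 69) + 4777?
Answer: 4735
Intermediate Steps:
c(R, b) = -42 (c(R, b) = (-10 - 17) - 15 = -27 - 15 = -42)
c(-24, 69) + 4777 = -42 + 4777 = 4735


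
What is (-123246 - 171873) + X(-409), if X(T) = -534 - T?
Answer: -295244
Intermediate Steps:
(-123246 - 171873) + X(-409) = (-123246 - 171873) + (-534 - 1*(-409)) = -295119 + (-534 + 409) = -295119 - 125 = -295244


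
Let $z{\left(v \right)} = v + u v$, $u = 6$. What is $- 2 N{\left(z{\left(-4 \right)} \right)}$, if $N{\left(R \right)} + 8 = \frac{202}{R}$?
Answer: $\frac{213}{7} \approx 30.429$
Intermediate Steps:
$z{\left(v \right)} = 7 v$ ($z{\left(v \right)} = v + 6 v = 7 v$)
$N{\left(R \right)} = -8 + \frac{202}{R}$
$- 2 N{\left(z{\left(-4 \right)} \right)} = - 2 \left(-8 + \frac{202}{7 \left(-4\right)}\right) = - 2 \left(-8 + \frac{202}{-28}\right) = - 2 \left(-8 + 202 \left(- \frac{1}{28}\right)\right) = - 2 \left(-8 - \frac{101}{14}\right) = \left(-2\right) \left(- \frac{213}{14}\right) = \frac{213}{7}$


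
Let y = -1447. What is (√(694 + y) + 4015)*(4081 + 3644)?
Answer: 31015875 + 7725*I*√753 ≈ 3.1016e+7 + 2.1198e+5*I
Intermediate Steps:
(√(694 + y) + 4015)*(4081 + 3644) = (√(694 - 1447) + 4015)*(4081 + 3644) = (√(-753) + 4015)*7725 = (I*√753 + 4015)*7725 = (4015 + I*√753)*7725 = 31015875 + 7725*I*√753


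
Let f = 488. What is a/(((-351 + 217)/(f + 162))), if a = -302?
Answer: 98150/67 ≈ 1464.9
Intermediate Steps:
a/(((-351 + 217)/(f + 162))) = -302*(488 + 162)/(-351 + 217) = -302/((-134/650)) = -302/((-134*1/650)) = -302/(-67/325) = -302*(-325/67) = 98150/67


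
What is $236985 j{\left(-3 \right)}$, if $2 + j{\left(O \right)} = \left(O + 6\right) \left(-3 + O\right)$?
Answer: $-4739700$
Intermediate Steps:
$j{\left(O \right)} = -2 + \left(-3 + O\right) \left(6 + O\right)$ ($j{\left(O \right)} = -2 + \left(O + 6\right) \left(-3 + O\right) = -2 + \left(6 + O\right) \left(-3 + O\right) = -2 + \left(-3 + O\right) \left(6 + O\right)$)
$236985 j{\left(-3 \right)} = 236985 \left(-20 + \left(-3\right)^{2} + 3 \left(-3\right)\right) = 236985 \left(-20 + 9 - 9\right) = 236985 \left(-20\right) = -4739700$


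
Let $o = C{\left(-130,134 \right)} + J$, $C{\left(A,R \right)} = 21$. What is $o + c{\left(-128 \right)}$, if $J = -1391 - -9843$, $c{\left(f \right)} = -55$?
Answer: $8418$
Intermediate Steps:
$J = 8452$ ($J = -1391 + 9843 = 8452$)
$o = 8473$ ($o = 21 + 8452 = 8473$)
$o + c{\left(-128 \right)} = 8473 - 55 = 8418$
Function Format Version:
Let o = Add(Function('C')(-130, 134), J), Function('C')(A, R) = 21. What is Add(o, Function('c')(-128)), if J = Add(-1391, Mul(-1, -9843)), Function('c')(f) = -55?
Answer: 8418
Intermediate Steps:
J = 8452 (J = Add(-1391, 9843) = 8452)
o = 8473 (o = Add(21, 8452) = 8473)
Add(o, Function('c')(-128)) = Add(8473, -55) = 8418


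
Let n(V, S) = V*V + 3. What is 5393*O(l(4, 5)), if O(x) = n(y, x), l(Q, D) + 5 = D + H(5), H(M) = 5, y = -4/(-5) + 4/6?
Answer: 6250487/225 ≈ 27780.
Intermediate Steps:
y = 22/15 (y = -4*(-⅕) + 4*(⅙) = ⅘ + ⅔ = 22/15 ≈ 1.4667)
l(Q, D) = D (l(Q, D) = -5 + (D + 5) = -5 + (5 + D) = D)
n(V, S) = 3 + V² (n(V, S) = V² + 3 = 3 + V²)
O(x) = 1159/225 (O(x) = 3 + (22/15)² = 3 + 484/225 = 1159/225)
5393*O(l(4, 5)) = 5393*(1159/225) = 6250487/225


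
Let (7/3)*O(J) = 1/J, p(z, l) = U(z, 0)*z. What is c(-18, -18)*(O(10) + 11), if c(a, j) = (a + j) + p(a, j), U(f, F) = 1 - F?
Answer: -20871/35 ≈ -596.31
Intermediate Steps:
p(z, l) = z (p(z, l) = (1 - 1*0)*z = (1 + 0)*z = 1*z = z)
O(J) = 3/(7*J)
c(a, j) = j + 2*a (c(a, j) = (a + j) + a = j + 2*a)
c(-18, -18)*(O(10) + 11) = (-18 + 2*(-18))*((3/7)/10 + 11) = (-18 - 36)*((3/7)*(⅒) + 11) = -54*(3/70 + 11) = -54*773/70 = -20871/35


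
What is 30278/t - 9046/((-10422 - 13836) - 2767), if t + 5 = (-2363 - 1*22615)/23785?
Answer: -19461082519212/3888978575 ≈ -5004.2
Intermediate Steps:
t = -143903/23785 (t = -5 + (-2363 - 1*22615)/23785 = -5 + (-2363 - 22615)*(1/23785) = -5 - 24978*1/23785 = -5 - 24978/23785 = -143903/23785 ≈ -6.0502)
30278/t - 9046/((-10422 - 13836) - 2767) = 30278/(-143903/23785) - 9046/((-10422 - 13836) - 2767) = 30278*(-23785/143903) - 9046/(-24258 - 2767) = -720162230/143903 - 9046/(-27025) = -720162230/143903 - 9046*(-1/27025) = -720162230/143903 + 9046/27025 = -19461082519212/3888978575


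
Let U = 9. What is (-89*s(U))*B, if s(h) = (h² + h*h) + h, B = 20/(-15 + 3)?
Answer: 25365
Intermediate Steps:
B = -5/3 (B = 20/(-12) = 20*(-1/12) = -5/3 ≈ -1.6667)
s(h) = h + 2*h² (s(h) = (h² + h²) + h = 2*h² + h = h + 2*h²)
(-89*s(U))*B = -801*(1 + 2*9)*(-5/3) = -801*(1 + 18)*(-5/3) = -801*19*(-5/3) = -89*171*(-5/3) = -15219*(-5/3) = 25365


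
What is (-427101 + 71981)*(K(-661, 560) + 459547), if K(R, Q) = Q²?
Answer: -274559962640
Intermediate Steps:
(-427101 + 71981)*(K(-661, 560) + 459547) = (-427101 + 71981)*(560² + 459547) = -355120*(313600 + 459547) = -355120*773147 = -274559962640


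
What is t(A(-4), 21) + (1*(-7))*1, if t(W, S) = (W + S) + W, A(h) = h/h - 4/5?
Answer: 72/5 ≈ 14.400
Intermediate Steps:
A(h) = 1/5 (A(h) = 1 - 4*1/5 = 1 - 4/5 = 1/5)
t(W, S) = S + 2*W (t(W, S) = (S + W) + W = S + 2*W)
t(A(-4), 21) + (1*(-7))*1 = (21 + 2*(1/5)) + (1*(-7))*1 = (21 + 2/5) - 7*1 = 107/5 - 7 = 72/5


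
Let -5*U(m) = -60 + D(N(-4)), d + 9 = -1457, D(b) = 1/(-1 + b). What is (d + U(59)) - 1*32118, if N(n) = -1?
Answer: -335719/10 ≈ -33572.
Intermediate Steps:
d = -1466 (d = -9 - 1457 = -1466)
U(m) = 121/10 (U(m) = -(-60 + 1/(-1 - 1))/5 = -(-60 + 1/(-2))/5 = -(-60 - ½)/5 = -⅕*(-121/2) = 121/10)
(d + U(59)) - 1*32118 = (-1466 + 121/10) - 1*32118 = -14539/10 - 32118 = -335719/10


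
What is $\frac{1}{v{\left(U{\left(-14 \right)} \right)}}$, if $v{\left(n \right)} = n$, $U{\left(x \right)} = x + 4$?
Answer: $- \frac{1}{10} \approx -0.1$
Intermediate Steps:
$U{\left(x \right)} = 4 + x$
$\frac{1}{v{\left(U{\left(-14 \right)} \right)}} = \frac{1}{4 - 14} = \frac{1}{-10} = - \frac{1}{10}$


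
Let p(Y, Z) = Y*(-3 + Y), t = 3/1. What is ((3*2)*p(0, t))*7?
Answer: 0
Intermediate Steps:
t = 3 (t = 3*1 = 3)
((3*2)*p(0, t))*7 = ((3*2)*(0*(-3 + 0)))*7 = (6*(0*(-3)))*7 = (6*0)*7 = 0*7 = 0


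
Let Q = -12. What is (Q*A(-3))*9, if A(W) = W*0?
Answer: 0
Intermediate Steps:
A(W) = 0
(Q*A(-3))*9 = -12*0*9 = 0*9 = 0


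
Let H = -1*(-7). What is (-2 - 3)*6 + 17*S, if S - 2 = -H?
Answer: -115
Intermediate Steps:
H = 7
S = -5 (S = 2 - 1*7 = 2 - 7 = -5)
(-2 - 3)*6 + 17*S = (-2 - 3)*6 + 17*(-5) = -5*6 - 85 = -30 - 85 = -115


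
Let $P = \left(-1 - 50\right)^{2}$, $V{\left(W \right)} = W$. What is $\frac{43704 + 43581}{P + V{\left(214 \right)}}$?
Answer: $\frac{17457}{563} \approx 31.007$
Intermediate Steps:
$P = 2601$ ($P = \left(-51\right)^{2} = 2601$)
$\frac{43704 + 43581}{P + V{\left(214 \right)}} = \frac{43704 + 43581}{2601 + 214} = \frac{87285}{2815} = 87285 \cdot \frac{1}{2815} = \frac{17457}{563}$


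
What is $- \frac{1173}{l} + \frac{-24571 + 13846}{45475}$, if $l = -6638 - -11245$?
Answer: $- \frac{241770}{492949} \approx -0.49046$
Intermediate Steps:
$l = 4607$ ($l = -6638 + 11245 = 4607$)
$- \frac{1173}{l} + \frac{-24571 + 13846}{45475} = - \frac{1173}{4607} + \frac{-24571 + 13846}{45475} = \left(-1173\right) \frac{1}{4607} - \frac{429}{1819} = - \frac{69}{271} - \frac{429}{1819} = - \frac{241770}{492949}$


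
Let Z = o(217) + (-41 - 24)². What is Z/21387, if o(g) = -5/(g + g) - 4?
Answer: 1831909/9281958 ≈ 0.19736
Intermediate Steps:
o(g) = -4 - 5/(2*g) (o(g) = -5/(2*g) - 4 = -4 - 5/(2*g))
Z = 1831909/434 (Z = (-4 - 5/2/217) + (-41 - 24)² = (-4 - 5/2*1/217) + (-65)² = (-4 - 5/434) + 4225 = -1741/434 + 4225 = 1831909/434 ≈ 4221.0)
Z/21387 = (1831909/434)/21387 = (1831909/434)*(1/21387) = 1831909/9281958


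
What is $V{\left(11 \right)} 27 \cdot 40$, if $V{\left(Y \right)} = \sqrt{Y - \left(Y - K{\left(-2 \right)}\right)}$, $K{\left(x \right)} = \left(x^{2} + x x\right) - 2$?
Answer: $1080 \sqrt{6} \approx 2645.4$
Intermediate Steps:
$K{\left(x \right)} = -2 + 2 x^{2}$ ($K{\left(x \right)} = \left(x^{2} + x^{2}\right) - 2 = 2 x^{2} - 2 = -2 + 2 x^{2}$)
$V{\left(Y \right)} = \sqrt{6}$ ($V{\left(Y \right)} = \sqrt{Y - \left(2 - 8 + Y\right)} = \sqrt{Y - \left(-6 + Y\right)} = \sqrt{6}$)
$V{\left(11 \right)} 27 \cdot 40 = \sqrt{6} \cdot 27 \cdot 40 = 27 \sqrt{6} \cdot 40 = 1080 \sqrt{6}$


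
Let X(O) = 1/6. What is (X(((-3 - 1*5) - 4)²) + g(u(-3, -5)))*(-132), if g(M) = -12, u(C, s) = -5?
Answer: 1562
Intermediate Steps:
X(O) = ⅙
(X(((-3 - 1*5) - 4)²) + g(u(-3, -5)))*(-132) = (⅙ - 12)*(-132) = -71/6*(-132) = 1562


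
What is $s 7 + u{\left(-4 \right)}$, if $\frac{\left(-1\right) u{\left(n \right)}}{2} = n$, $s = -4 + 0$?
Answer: $-20$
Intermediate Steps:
$s = -4$
$u{\left(n \right)} = - 2 n$
$s 7 + u{\left(-4 \right)} = \left(-4\right) 7 - -8 = -28 + 8 = -20$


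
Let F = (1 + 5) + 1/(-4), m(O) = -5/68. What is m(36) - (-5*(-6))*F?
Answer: -11735/68 ≈ -172.57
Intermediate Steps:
m(O) = -5/68 (m(O) = -5*1/68 = -5/68)
F = 23/4 (F = 6 - ¼ = 23/4 ≈ 5.7500)
m(36) - (-5*(-6))*F = -5/68 - (-5*(-6))*23/4 = -5/68 - 30*23/4 = -5/68 - 1*345/2 = -5/68 - 345/2 = -11735/68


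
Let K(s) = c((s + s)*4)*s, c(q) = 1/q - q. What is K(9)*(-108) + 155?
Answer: 140251/2 ≈ 70126.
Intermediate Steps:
c(q) = 1/q - q
K(s) = s*(-8*s + 1/(8*s)) (K(s) = (1/((s + s)*4) - (s + s)*4)*s = (1/((2*s)*4) - 2*s*4)*s = (1/(8*s) - 8*s)*s = (-8*s + 1/(8*s))*s = s*(-8*s + 1/(8*s)))
K(9)*(-108) + 155 = (⅛ - 8*9²)*(-108) + 155 = (⅛ - 8*81)*(-108) + 155 = (⅛ - 648)*(-108) + 155 = -5183/8*(-108) + 155 = 139941/2 + 155 = 140251/2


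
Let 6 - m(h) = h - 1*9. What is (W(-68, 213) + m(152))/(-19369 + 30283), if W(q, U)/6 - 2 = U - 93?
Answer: 35/642 ≈ 0.054517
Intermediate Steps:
W(q, U) = -546 + 6*U (W(q, U) = 12 + 6*(U - 93) = 12 + 6*(-93 + U) = 12 + (-558 + 6*U) = -546 + 6*U)
m(h) = 15 - h (m(h) = 6 - (h - 1*9) = 6 - (h - 9) = 6 - (-9 + h) = 6 + (9 - h) = 15 - h)
(W(-68, 213) + m(152))/(-19369 + 30283) = ((-546 + 6*213) + (15 - 1*152))/(-19369 + 30283) = ((-546 + 1278) + (15 - 152))/10914 = (732 - 137)*(1/10914) = 595*(1/10914) = 35/642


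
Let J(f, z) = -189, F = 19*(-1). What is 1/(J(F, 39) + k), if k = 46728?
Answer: 1/46539 ≈ 2.1487e-5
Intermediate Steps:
F = -19
1/(J(F, 39) + k) = 1/(-189 + 46728) = 1/46539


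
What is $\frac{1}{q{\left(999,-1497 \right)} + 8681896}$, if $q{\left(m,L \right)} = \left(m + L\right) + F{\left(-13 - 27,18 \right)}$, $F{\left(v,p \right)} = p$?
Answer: $\frac{1}{8681416} \approx 1.1519 \cdot 10^{-7}$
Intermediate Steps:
$q{\left(m,L \right)} = 18 + L + m$ ($q{\left(m,L \right)} = \left(m + L\right) + 18 = \left(L + m\right) + 18 = 18 + L + m$)
$\frac{1}{q{\left(999,-1497 \right)} + 8681896} = \frac{1}{\left(18 - 1497 + 999\right) + 8681896} = \frac{1}{-480 + 8681896} = \frac{1}{8681416}$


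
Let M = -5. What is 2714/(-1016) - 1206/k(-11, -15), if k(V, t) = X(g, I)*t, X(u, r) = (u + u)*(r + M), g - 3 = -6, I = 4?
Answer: 27251/2540 ≈ 10.729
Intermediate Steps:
g = -3 (g = 3 - 6 = -3)
X(u, r) = 2*u*(-5 + r) (X(u, r) = (u + u)*(r - 5) = (2*u)*(-5 + r) = 2*u*(-5 + r))
k(V, t) = 6*t (k(V, t) = (2*(-3)*(-5 + 4))*t = (2*(-3)*(-1))*t = 6*t)
2714/(-1016) - 1206/k(-11, -15) = 2714/(-1016) - 1206/(6*(-15)) = 2714*(-1/1016) - 1206/(-90) = -1357/508 - 1206*(-1/90) = -1357/508 + 67/5 = 27251/2540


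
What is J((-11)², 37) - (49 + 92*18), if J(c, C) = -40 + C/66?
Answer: -115133/66 ≈ -1744.4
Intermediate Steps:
J(c, C) = -40 + C/66 (J(c, C) = -40 + C*(1/66) = -40 + C/66)
J((-11)², 37) - (49 + 92*18) = (-40 + (1/66)*37) - (49 + 92*18) = (-40 + 37/66) - (49 + 1656) = -2603/66 - 1*1705 = -2603/66 - 1705 = -115133/66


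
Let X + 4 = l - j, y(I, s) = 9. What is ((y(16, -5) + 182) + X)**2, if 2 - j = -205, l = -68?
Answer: 7744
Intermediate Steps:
j = 207 (j = 2 - 1*(-205) = 2 + 205 = 207)
X = -279 (X = -4 + (-68 - 1*207) = -4 + (-68 - 207) = -4 - 275 = -279)
((y(16, -5) + 182) + X)**2 = ((9 + 182) - 279)**2 = (191 - 279)**2 = (-88)**2 = 7744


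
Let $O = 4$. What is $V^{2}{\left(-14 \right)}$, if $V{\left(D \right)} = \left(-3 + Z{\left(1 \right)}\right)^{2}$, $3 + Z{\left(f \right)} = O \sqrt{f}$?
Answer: $16$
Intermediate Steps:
$Z{\left(f \right)} = -3 + 4 \sqrt{f}$
$V{\left(D \right)} = 4$ ($V{\left(D \right)} = \left(-3 - \left(3 - 4 \sqrt{1}\right)\right)^{2} = \left(-3 + \left(-3 + 4 \cdot 1\right)\right)^{2} = \left(-3 + \left(-3 + 4\right)\right)^{2} = \left(-3 + 1\right)^{2} = \left(-2\right)^{2} = 4$)
$V^{2}{\left(-14 \right)} = 4^{2} = 16$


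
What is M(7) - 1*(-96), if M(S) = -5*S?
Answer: 61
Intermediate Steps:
M(7) - 1*(-96) = -5*7 - 1*(-96) = -35 + 96 = 61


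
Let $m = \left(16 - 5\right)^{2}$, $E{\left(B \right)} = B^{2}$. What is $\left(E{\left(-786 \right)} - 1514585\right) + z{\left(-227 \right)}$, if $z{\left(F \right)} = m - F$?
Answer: $-896441$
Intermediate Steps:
$m = 121$ ($m = 11^{2} = 121$)
$z{\left(F \right)} = 121 - F$
$\left(E{\left(-786 \right)} - 1514585\right) + z{\left(-227 \right)} = \left(\left(-786\right)^{2} - 1514585\right) + \left(121 - -227\right) = \left(617796 - 1514585\right) + \left(121 + 227\right) = -896789 + 348 = -896441$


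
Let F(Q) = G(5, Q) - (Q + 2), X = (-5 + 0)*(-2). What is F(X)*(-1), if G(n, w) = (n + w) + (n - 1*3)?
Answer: -5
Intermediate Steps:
G(n, w) = -3 + w + 2*n (G(n, w) = (n + w) + (n - 3) = (n + w) + (-3 + n) = -3 + w + 2*n)
X = 10 (X = -5*(-2) = 10)
F(Q) = 5 (F(Q) = (-3 + Q + 2*5) - (Q + 2) = (-3 + Q + 10) - (2 + Q) = (7 + Q) + (-2 - Q) = 5)
F(X)*(-1) = 5*(-1) = -5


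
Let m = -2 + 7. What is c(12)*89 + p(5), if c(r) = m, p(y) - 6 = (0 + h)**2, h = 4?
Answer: 467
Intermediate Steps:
p(y) = 22 (p(y) = 6 + (0 + 4)**2 = 6 + 4**2 = 6 + 16 = 22)
m = 5
c(r) = 5
c(12)*89 + p(5) = 5*89 + 22 = 445 + 22 = 467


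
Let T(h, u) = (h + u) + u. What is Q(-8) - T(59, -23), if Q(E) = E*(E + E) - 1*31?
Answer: 84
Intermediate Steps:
T(h, u) = h + 2*u
Q(E) = -31 + 2*E² (Q(E) = E*(2*E) - 31 = 2*E² - 31 = -31 + 2*E²)
Q(-8) - T(59, -23) = (-31 + 2*(-8)²) - (59 + 2*(-23)) = (-31 + 2*64) - (59 - 46) = (-31 + 128) - 1*13 = 97 - 13 = 84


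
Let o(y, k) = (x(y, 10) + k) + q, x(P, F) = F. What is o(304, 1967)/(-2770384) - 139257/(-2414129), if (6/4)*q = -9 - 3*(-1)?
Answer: 381032288171/6688064355536 ≈ 0.056972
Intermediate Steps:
q = -4 (q = 2*(-9 - 3*(-1))/3 = 2*(-9 + 3)/3 = (⅔)*(-6) = -4)
o(y, k) = 6 + k (o(y, k) = (10 + k) - 4 = 6 + k)
o(304, 1967)/(-2770384) - 139257/(-2414129) = (6 + 1967)/(-2770384) - 139257/(-2414129) = 1973*(-1/2770384) - 139257*(-1/2414129) = -1973/2770384 + 139257/2414129 = 381032288171/6688064355536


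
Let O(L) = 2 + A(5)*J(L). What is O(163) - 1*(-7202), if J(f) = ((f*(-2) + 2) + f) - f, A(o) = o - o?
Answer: 7204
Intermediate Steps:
A(o) = 0
J(f) = 2 - 2*f (J(f) = ((-2*f + 2) + f) - f = ((2 - 2*f) + f) - f = (2 - f) - f = 2 - 2*f)
O(L) = 2 (O(L) = 2 + 0*(2 - 2*L) = 2 + 0 = 2)
O(163) - 1*(-7202) = 2 - 1*(-7202) = 2 + 7202 = 7204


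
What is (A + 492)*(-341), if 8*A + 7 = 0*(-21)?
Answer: -1339789/8 ≈ -1.6747e+5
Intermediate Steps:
A = -7/8 (A = -7/8 + (0*(-21))/8 = -7/8 + (1/8)*0 = -7/8 + 0 = -7/8 ≈ -0.87500)
(A + 492)*(-341) = (-7/8 + 492)*(-341) = (3929/8)*(-341) = -1339789/8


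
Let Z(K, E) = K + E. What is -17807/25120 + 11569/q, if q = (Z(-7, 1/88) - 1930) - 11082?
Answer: -45974932137/28779255520 ≈ -1.5975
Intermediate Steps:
Z(K, E) = E + K
q = -1145671/88 (q = ((1/88 - 7) - 1930) - 11082 = (-615/88 - 1930) - 11082 = -170455/88 - 11082 = -1145671/88 ≈ -13019.)
-17807/25120 + 11569/q = -17807/25120 + 11569/(-1145671/88) = -17807*1/25120 + 11569*(-88/1145671) = -17807/25120 - 1018072/1145671 = -45974932137/28779255520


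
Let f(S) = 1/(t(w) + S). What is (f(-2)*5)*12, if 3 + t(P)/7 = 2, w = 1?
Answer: -20/3 ≈ -6.6667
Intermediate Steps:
t(P) = -7 (t(P) = -21 + 7*2 = -21 + 14 = -7)
f(S) = 1/(-7 + S)
(f(-2)*5)*12 = (5/(-7 - 2))*12 = (5/(-9))*12 = -⅑*5*12 = -5/9*12 = -20/3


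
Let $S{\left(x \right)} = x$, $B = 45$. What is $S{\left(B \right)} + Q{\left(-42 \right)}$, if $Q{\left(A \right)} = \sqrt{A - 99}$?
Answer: $45 + i \sqrt{141} \approx 45.0 + 11.874 i$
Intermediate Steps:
$Q{\left(A \right)} = \sqrt{-99 + A}$
$S{\left(B \right)} + Q{\left(-42 \right)} = 45 + \sqrt{-99 - 42} = 45 + \sqrt{-141} = 45 + i \sqrt{141}$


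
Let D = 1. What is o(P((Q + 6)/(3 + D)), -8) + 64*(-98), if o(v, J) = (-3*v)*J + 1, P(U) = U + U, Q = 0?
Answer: -6199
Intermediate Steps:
P(U) = 2*U
o(v, J) = 1 - 3*J*v (o(v, J) = -3*J*v + 1 = 1 - 3*J*v)
o(P((Q + 6)/(3 + D)), -8) + 64*(-98) = (1 - 3*(-8)*2*((0 + 6)/(3 + 1))) + 64*(-98) = (1 - 3*(-8)*2*(6/4)) - 6272 = (1 - 3*(-8)*2*(6*(¼))) - 6272 = (1 - 3*(-8)*2*(3/2)) - 6272 = (1 - 3*(-8)*3) - 6272 = (1 + 72) - 6272 = 73 - 6272 = -6199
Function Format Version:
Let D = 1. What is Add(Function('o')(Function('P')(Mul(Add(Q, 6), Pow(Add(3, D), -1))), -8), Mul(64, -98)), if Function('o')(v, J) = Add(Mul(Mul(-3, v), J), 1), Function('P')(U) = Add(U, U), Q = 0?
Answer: -6199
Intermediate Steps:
Function('P')(U) = Mul(2, U)
Function('o')(v, J) = Add(1, Mul(-3, J, v)) (Function('o')(v, J) = Add(Mul(-3, J, v), 1) = Add(1, Mul(-3, J, v)))
Add(Function('o')(Function('P')(Mul(Add(Q, 6), Pow(Add(3, D), -1))), -8), Mul(64, -98)) = Add(Add(1, Mul(-3, -8, Mul(2, Mul(Add(0, 6), Pow(Add(3, 1), -1))))), Mul(64, -98)) = Add(Add(1, Mul(-3, -8, Mul(2, Mul(6, Pow(4, -1))))), -6272) = Add(Add(1, Mul(-3, -8, Mul(2, Mul(6, Rational(1, 4))))), -6272) = Add(Add(1, Mul(-3, -8, Mul(2, Rational(3, 2)))), -6272) = Add(Add(1, Mul(-3, -8, 3)), -6272) = Add(Add(1, 72), -6272) = Add(73, -6272) = -6199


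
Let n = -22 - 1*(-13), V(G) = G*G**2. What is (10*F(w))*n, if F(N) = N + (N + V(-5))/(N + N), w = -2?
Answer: -5355/2 ≈ -2677.5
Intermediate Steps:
V(G) = G**3
n = -9 (n = -22 + 13 = -9)
F(N) = N + (-125 + N)/(2*N) (F(N) = N + (N + (-5)**3)/(N + N) = N + (N - 125)/((2*N)) = N + (-125 + N)*(1/(2*N)) = N + (-125 + N)/(2*N))
(10*F(w))*n = (10*(1/2 - 2 - 125/2/(-2)))*(-9) = (10*(1/2 - 2 - 125/2*(-1/2)))*(-9) = (10*(1/2 - 2 + 125/4))*(-9) = (10*(119/4))*(-9) = (595/2)*(-9) = -5355/2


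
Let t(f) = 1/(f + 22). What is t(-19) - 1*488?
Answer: -1463/3 ≈ -487.67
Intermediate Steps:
t(f) = 1/(22 + f)
t(-19) - 1*488 = 1/(22 - 19) - 1*488 = 1/3 - 488 = ⅓ - 488 = -1463/3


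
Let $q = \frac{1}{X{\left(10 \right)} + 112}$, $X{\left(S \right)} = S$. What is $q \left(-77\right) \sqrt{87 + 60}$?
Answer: $- \frac{539 \sqrt{3}}{122} \approx -7.6523$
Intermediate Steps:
$q = \frac{1}{122}$ ($q = \frac{1}{10 + 112} = \frac{1}{122} \approx 0.0081967$)
$q \left(-77\right) \sqrt{87 + 60} = \frac{1}{122} \left(-77\right) \sqrt{87 + 60} = - \frac{77 \sqrt{147}}{122} = - \frac{77 \cdot 7 \sqrt{3}}{122} = - \frac{539 \sqrt{3}}{122}$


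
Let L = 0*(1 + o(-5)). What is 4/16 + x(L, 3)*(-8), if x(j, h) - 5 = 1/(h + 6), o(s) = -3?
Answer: -1463/36 ≈ -40.639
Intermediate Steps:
L = 0 (L = 0*(1 - 3) = 0*(-2) = 0)
x(j, h) = 5 + 1/(6 + h) (x(j, h) = 5 + 1/(h + 6) = 5 + 1/(6 + h))
4/16 + x(L, 3)*(-8) = 4/16 + ((31 + 5*3)/(6 + 3))*(-8) = 4*(1/16) + ((31 + 15)/9)*(-8) = ¼ + ((⅑)*46)*(-8) = ¼ + (46/9)*(-8) = ¼ - 368/9 = -1463/36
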